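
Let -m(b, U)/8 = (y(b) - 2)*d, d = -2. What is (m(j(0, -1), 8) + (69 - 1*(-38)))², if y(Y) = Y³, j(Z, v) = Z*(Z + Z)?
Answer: 5625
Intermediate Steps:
j(Z, v) = 2*Z² (j(Z, v) = Z*(2*Z) = 2*Z²)
m(b, U) = -32 + 16*b³ (m(b, U) = -8*(b³ - 2)*(-2) = -8*(-2 + b³)*(-2) = -8*(4 - 2*b³) = -32 + 16*b³)
(m(j(0, -1), 8) + (69 - 1*(-38)))² = ((-32 + 16*(2*0²)³) + (69 - 1*(-38)))² = ((-32 + 16*(2*0)³) + (69 + 38))² = ((-32 + 16*0³) + 107)² = ((-32 + 16*0) + 107)² = ((-32 + 0) + 107)² = (-32 + 107)² = 75² = 5625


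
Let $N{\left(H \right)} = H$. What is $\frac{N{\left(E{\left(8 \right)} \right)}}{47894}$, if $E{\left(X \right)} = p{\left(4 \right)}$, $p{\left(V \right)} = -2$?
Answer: $- \frac{1}{23947} \approx -4.1759 \cdot 10^{-5}$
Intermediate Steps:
$E{\left(X \right)} = -2$
$\frac{N{\left(E{\left(8 \right)} \right)}}{47894} = - \frac{2}{47894} = \left(-2\right) \frac{1}{47894} = - \frac{1}{23947}$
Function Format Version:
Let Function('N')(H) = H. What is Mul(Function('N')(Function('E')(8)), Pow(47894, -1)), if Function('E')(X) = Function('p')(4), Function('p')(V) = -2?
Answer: Rational(-1, 23947) ≈ -4.1759e-5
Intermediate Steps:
Function('E')(X) = -2
Mul(Function('N')(Function('E')(8)), Pow(47894, -1)) = Mul(-2, Pow(47894, -1)) = Mul(-2, Rational(1, 47894)) = Rational(-1, 23947)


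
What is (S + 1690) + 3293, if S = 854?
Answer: 5837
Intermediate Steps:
(S + 1690) + 3293 = (854 + 1690) + 3293 = 2544 + 3293 = 5837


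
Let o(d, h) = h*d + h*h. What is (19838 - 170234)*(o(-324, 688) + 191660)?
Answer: -66488868432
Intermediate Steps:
o(d, h) = h² + d*h (o(d, h) = d*h + h² = h² + d*h)
(19838 - 170234)*(o(-324, 688) + 191660) = (19838 - 170234)*(688*(-324 + 688) + 191660) = -150396*(688*364 + 191660) = -150396*(250432 + 191660) = -150396*442092 = -66488868432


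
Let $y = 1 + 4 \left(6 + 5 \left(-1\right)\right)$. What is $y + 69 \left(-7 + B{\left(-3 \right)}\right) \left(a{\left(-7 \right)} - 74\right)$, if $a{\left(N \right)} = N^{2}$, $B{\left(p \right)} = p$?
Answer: $17255$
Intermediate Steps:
$y = 5$ ($y = 1 + 4 \left(6 - 5\right) = 1 + 4 \cdot 1 = 1 + 4 = 5$)
$y + 69 \left(-7 + B{\left(-3 \right)}\right) \left(a{\left(-7 \right)} - 74\right) = 5 + 69 \left(-7 - 3\right) \left(\left(-7\right)^{2} - 74\right) = 5 + 69 \left(- 10 \left(49 - 74\right)\right) = 5 + 69 \left(\left(-10\right) \left(-25\right)\right) = 5 + 69 \cdot 250 = 5 + 17250 = 17255$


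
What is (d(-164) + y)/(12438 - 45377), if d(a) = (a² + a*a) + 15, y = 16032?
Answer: -69839/32939 ≈ -2.1203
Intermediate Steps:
d(a) = 15 + 2*a² (d(a) = (a² + a²) + 15 = 2*a² + 15 = 15 + 2*a²)
(d(-164) + y)/(12438 - 45377) = ((15 + 2*(-164)²) + 16032)/(12438 - 45377) = ((15 + 2*26896) + 16032)/(-32939) = ((15 + 53792) + 16032)*(-1/32939) = (53807 + 16032)*(-1/32939) = 69839*(-1/32939) = -69839/32939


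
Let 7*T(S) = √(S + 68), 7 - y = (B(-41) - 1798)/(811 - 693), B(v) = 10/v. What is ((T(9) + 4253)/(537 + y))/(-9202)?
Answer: -10288007/12448465600 - 2419*√77/87139259200 ≈ -0.00082669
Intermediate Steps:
y = 53797/2419 (y = 7 - (10/(-41) - 1798)/(811 - 693) = 7 - (10*(-1/41) - 1798)/118 = 7 - (-10/41 - 1798)/118 = 7 - (-73728)/(41*118) = 7 - 1*(-36864/2419) = 7 + 36864/2419 = 53797/2419 ≈ 22.239)
T(S) = √(68 + S)/7 (T(S) = √(S + 68)/7 = √(68 + S)/7)
((T(9) + 4253)/(537 + y))/(-9202) = ((√(68 + 9)/7 + 4253)/(537 + 53797/2419))/(-9202) = ((√77/7 + 4253)/(1352800/2419))*(-1/9202) = ((4253 + √77/7)*(2419/1352800))*(-1/9202) = (10288007/1352800 + 2419*√77/9469600)*(-1/9202) = -10288007/12448465600 - 2419*√77/87139259200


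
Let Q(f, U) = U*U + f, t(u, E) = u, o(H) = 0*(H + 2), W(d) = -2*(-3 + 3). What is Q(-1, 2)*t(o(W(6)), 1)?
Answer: 0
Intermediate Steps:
W(d) = 0 (W(d) = -2*0 = 0)
o(H) = 0 (o(H) = 0*(2 + H) = 0)
Q(f, U) = f + U**2 (Q(f, U) = U**2 + f = f + U**2)
Q(-1, 2)*t(o(W(6)), 1) = (-1 + 2**2)*0 = (-1 + 4)*0 = 3*0 = 0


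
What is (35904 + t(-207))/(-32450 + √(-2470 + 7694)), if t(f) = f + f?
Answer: -95970875/87749773 - 5915*√1306/87749773 ≈ -1.0961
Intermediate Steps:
t(f) = 2*f
(35904 + t(-207))/(-32450 + √(-2470 + 7694)) = (35904 + 2*(-207))/(-32450 + √(-2470 + 7694)) = (35904 - 414)/(-32450 + √5224) = 35490/(-32450 + 2*√1306)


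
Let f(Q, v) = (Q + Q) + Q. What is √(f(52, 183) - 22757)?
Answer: I*√22601 ≈ 150.34*I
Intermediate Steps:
f(Q, v) = 3*Q (f(Q, v) = 2*Q + Q = 3*Q)
√(f(52, 183) - 22757) = √(3*52 - 22757) = √(156 - 22757) = √(-22601) = I*√22601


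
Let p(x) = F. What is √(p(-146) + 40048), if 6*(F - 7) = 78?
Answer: 6*√1113 ≈ 200.17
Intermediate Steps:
F = 20 (F = 7 + (⅙)*78 = 7 + 13 = 20)
p(x) = 20
√(p(-146) + 40048) = √(20 + 40048) = √40068 = 6*√1113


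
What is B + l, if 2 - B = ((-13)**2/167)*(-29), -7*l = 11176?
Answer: -1829747/1169 ≈ -1565.2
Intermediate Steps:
l = -11176/7 (l = -1/7*11176 = -11176/7 ≈ -1596.6)
B = 5235/167 (B = 2 - (-13)**2/167*(-29) = 2 - 169*(1/167)*(-29) = 2 - 169*(-29)/167 = 2 - 1*(-4901/167) = 2 + 4901/167 = 5235/167 ≈ 31.347)
B + l = 5235/167 - 11176/7 = -1829747/1169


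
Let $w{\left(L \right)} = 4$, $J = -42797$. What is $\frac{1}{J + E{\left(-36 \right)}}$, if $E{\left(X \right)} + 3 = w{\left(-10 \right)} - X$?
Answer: $- \frac{1}{42760} \approx -2.3386 \cdot 10^{-5}$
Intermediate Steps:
$E{\left(X \right)} = 1 - X$ ($E{\left(X \right)} = -3 - \left(-4 + X\right) = 1 - X$)
$\frac{1}{J + E{\left(-36 \right)}} = \frac{1}{-42797 + \left(1 - -36\right)} = \frac{1}{-42797 + \left(1 + 36\right)} = \frac{1}{-42797 + 37} = \frac{1}{-42760} = - \frac{1}{42760}$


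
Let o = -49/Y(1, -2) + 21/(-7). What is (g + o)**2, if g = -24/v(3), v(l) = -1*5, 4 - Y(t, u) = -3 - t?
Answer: 29929/1600 ≈ 18.706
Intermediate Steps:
Y(t, u) = 7 + t (Y(t, u) = 4 - (-3 - t) = 4 + (3 + t) = 7 + t)
v(l) = -5
o = -73/8 (o = -49/(7 + 1) + 21/(-7) = -49/8 + 21*(-1/7) = -49*1/8 - 3 = -49/8 - 3 = -73/8 ≈ -9.1250)
g = 24/5 (g = -24/(-5) = -24*(-1/5) = 24/5 ≈ 4.8000)
(g + o)**2 = (24/5 - 73/8)**2 = (-173/40)**2 = 29929/1600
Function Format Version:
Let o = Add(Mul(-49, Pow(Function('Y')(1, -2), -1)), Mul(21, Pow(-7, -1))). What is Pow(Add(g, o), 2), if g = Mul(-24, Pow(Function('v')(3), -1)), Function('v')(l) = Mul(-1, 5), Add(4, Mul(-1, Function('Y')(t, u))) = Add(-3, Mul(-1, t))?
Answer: Rational(29929, 1600) ≈ 18.706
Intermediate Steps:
Function('Y')(t, u) = Add(7, t) (Function('Y')(t, u) = Add(4, Mul(-1, Add(-3, Mul(-1, t)))) = Add(4, Add(3, t)) = Add(7, t))
Function('v')(l) = -5
o = Rational(-73, 8) (o = Add(Mul(-49, Pow(Add(7, 1), -1)), Mul(21, Pow(-7, -1))) = Add(Mul(-49, Pow(8, -1)), Mul(21, Rational(-1, 7))) = Add(Mul(-49, Rational(1, 8)), -3) = Add(Rational(-49, 8), -3) = Rational(-73, 8) ≈ -9.1250)
g = Rational(24, 5) (g = Mul(-24, Pow(-5, -1)) = Mul(-24, Rational(-1, 5)) = Rational(24, 5) ≈ 4.8000)
Pow(Add(g, o), 2) = Pow(Add(Rational(24, 5), Rational(-73, 8)), 2) = Pow(Rational(-173, 40), 2) = Rational(29929, 1600)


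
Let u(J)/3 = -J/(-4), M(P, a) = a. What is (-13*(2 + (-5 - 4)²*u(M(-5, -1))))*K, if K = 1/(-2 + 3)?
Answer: 3055/4 ≈ 763.75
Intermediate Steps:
u(J) = 3*J/4 (u(J) = 3*(-J/(-4)) = 3*(-J*(-1)/4) = 3*(-(-1)*J/4) = 3*(J/4) = 3*J/4)
K = 1 (K = 1/1 = 1)
(-13*(2 + (-5 - 4)²*u(M(-5, -1))))*K = -13*(2 + (-5 - 4)²*((¾)*(-1)))*1 = -13*(2 + (-9)²*(-¾))*1 = -13*(2 + 81*(-¾))*1 = -13*(2 - 243/4)*1 = -13*(-235/4)*1 = (3055/4)*1 = 3055/4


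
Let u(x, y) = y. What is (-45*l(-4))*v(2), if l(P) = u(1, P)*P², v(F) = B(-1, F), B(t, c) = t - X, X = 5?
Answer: -17280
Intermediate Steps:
B(t, c) = -5 + t (B(t, c) = t - 1*5 = t - 5 = -5 + t)
v(F) = -6 (v(F) = -5 - 1 = -6)
l(P) = P³ (l(P) = P*P² = P³)
(-45*l(-4))*v(2) = -45*(-4)³*(-6) = -45*(-64)*(-6) = 2880*(-6) = -17280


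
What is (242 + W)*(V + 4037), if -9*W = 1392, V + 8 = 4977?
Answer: 786524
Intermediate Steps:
V = 4969 (V = -8 + 4977 = 4969)
W = -464/3 (W = -⅑*1392 = -464/3 ≈ -154.67)
(242 + W)*(V + 4037) = (242 - 464/3)*(4969 + 4037) = (262/3)*9006 = 786524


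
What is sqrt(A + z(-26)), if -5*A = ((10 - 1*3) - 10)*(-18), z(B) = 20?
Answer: sqrt(230)/5 ≈ 3.0331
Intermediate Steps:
A = -54/5 (A = -((10 - 1*3) - 10)*(-18)/5 = -((10 - 3) - 10)*(-18)/5 = -(7 - 10)*(-18)/5 = -(-3)*(-18)/5 = -1/5*54 = -54/5 ≈ -10.800)
sqrt(A + z(-26)) = sqrt(-54/5 + 20) = sqrt(46/5) = sqrt(230)/5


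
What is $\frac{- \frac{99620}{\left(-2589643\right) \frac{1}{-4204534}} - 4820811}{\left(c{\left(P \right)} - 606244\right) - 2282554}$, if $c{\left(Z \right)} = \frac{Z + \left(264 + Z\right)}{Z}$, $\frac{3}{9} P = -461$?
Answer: $\frac{5948299198411933}{3448718334549292} \approx 1.7248$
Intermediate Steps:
$P = -1383$ ($P = 3 \left(-461\right) = -1383$)
$c{\left(Z \right)} = \frac{264 + 2 Z}{Z}$
$\frac{- \frac{99620}{\left(-2589643\right) \frac{1}{-4204534}} - 4820811}{\left(c{\left(P \right)} - 606244\right) - 2282554} = \frac{- \frac{99620}{\left(-2589643\right) \frac{1}{-4204534}} - 4820811}{\left(\left(2 + \frac{264}{-1383}\right) - 606244\right) - 2282554} = \frac{- \frac{99620}{\left(-2589643\right) \left(- \frac{1}{4204534}\right)} - 4820811}{\left(\left(2 + 264 \left(- \frac{1}{1383}\right)\right) - 606244\right) - 2282554} = \frac{- \frac{99620}{\frac{2589643}{4204534}} - 4820811}{\left(\left(2 - \frac{88}{461}\right) - 606244\right) - 2282554} = \frac{\left(-99620\right) \frac{4204534}{2589643} - 4820811}{\left(\frac{834}{461} - 606244\right) - 2282554} = \frac{- \frac{418855677080}{2589643} - 4820811}{- \frac{279477650}{461} - 2282554} = - \frac{12903035137553}{2589643 \left(- \frac{1331735044}{461}\right)} = \left(- \frac{12903035137553}{2589643}\right) \left(- \frac{461}{1331735044}\right) = \frac{5948299198411933}{3448718334549292}$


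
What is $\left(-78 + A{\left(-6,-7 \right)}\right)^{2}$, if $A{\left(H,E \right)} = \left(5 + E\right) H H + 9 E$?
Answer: $45369$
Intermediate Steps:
$A{\left(H,E \right)} = 9 E + H^{2} \left(5 + E\right)$ ($A{\left(H,E \right)} = H \left(5 + E\right) H + 9 E = H^{2} \left(5 + E\right) + 9 E = 9 E + H^{2} \left(5 + E\right)$)
$\left(-78 + A{\left(-6,-7 \right)}\right)^{2} = \left(-78 + \left(5 \left(-6\right)^{2} + 9 \left(-7\right) - 7 \left(-6\right)^{2}\right)\right)^{2} = \left(-78 - 135\right)^{2} = \left(-213\right)^{2} = 45369$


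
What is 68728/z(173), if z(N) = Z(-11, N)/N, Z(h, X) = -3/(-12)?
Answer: 47559776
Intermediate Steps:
Z(h, X) = ¼ (Z(h, X) = -3*(-1/12) = ¼)
z(N) = 1/(4*N)
68728/z(173) = 68728/(((¼)/173)) = 68728/(((¼)*(1/173))) = 68728/(1/692) = 68728*692 = 47559776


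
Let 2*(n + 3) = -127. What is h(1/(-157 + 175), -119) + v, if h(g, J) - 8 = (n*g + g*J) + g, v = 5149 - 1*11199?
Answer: -24209/4 ≈ -6052.3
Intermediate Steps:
n = -133/2 (n = -3 + (½)*(-127) = -3 - 127/2 = -133/2 ≈ -66.500)
v = -6050 (v = 5149 - 11199 = -6050)
h(g, J) = 8 - 131*g/2 + J*g (h(g, J) = 8 + ((-133*g/2 + g*J) + g) = 8 + ((-133*g/2 + J*g) + g) = 8 + (-131*g/2 + J*g) = 8 - 131*g/2 + J*g)
h(1/(-157 + 175), -119) + v = (8 - 131/(2*(-157 + 175)) - 119/(-157 + 175)) - 6050 = (8 - 131/2/18 - 119/18) - 6050 = (8 - 131/2*1/18 - 119*1/18) - 6050 = (8 - 131/36 - 119/18) - 6050 = -9/4 - 6050 = -24209/4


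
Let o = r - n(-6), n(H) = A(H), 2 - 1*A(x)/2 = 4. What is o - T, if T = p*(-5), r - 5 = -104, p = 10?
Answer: -45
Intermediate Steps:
r = -99 (r = 5 - 104 = -99)
A(x) = -4 (A(x) = 4 - 2*4 = 4 - 8 = -4)
T = -50 (T = 10*(-5) = -50)
n(H) = -4
o = -95 (o = -99 - 1*(-4) = -99 + 4 = -95)
o - T = -95 - 1*(-50) = -95 + 50 = -45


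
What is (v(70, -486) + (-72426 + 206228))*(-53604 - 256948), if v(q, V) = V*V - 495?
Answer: -114749895656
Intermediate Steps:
v(q, V) = -495 + V² (v(q, V) = V² - 495 = -495 + V²)
(v(70, -486) + (-72426 + 206228))*(-53604 - 256948) = ((-495 + (-486)²) + (-72426 + 206228))*(-53604 - 256948) = ((-495 + 236196) + 133802)*(-310552) = (235701 + 133802)*(-310552) = 369503*(-310552) = -114749895656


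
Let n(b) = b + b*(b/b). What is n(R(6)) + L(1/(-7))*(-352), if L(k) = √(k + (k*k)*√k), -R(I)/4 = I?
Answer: -48 - 352*√(-343 + 7*I*√7)/49 ≈ -51.591 - 133.09*I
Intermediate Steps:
R(I) = -4*I
n(b) = 2*b (n(b) = b + b*1 = b + b = 2*b)
L(k) = √(k + k^(5/2)) (L(k) = √(k + k²*√k) = √(k + k^(5/2)))
n(R(6)) + L(1/(-7))*(-352) = 2*(-4*6) + √(1/(-7) + (1/(-7))^(5/2))*(-352) = 2*(-24) + √(-⅐ + (-⅐)^(5/2))*(-352) = -48 + √(-⅐ + I*√7/343)*(-352) = -48 - 352*√(-⅐ + I*√7/343)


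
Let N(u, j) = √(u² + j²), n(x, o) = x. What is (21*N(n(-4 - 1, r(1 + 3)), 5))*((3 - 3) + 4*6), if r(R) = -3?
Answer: 2520*√2 ≈ 3563.8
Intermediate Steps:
N(u, j) = √(j² + u²)
(21*N(n(-4 - 1, r(1 + 3)), 5))*((3 - 3) + 4*6) = (21*√(5² + (-4 - 1)²))*((3 - 3) + 4*6) = (21*√(25 + (-5)²))*(0 + 24) = (21*√(25 + 25))*24 = (21*√50)*24 = (21*(5*√2))*24 = (105*√2)*24 = 2520*√2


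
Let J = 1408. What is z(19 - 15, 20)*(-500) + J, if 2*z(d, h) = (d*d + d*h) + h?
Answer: -27592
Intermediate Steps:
z(d, h) = h/2 + d²/2 + d*h/2 (z(d, h) = ((d*d + d*h) + h)/2 = ((d² + d*h) + h)/2 = (h + d² + d*h)/2 = h/2 + d²/2 + d*h/2)
z(19 - 15, 20)*(-500) + J = ((½)*20 + (19 - 15)²/2 + (½)*(19 - 15)*20)*(-500) + 1408 = (10 + (½)*4² + (½)*4*20)*(-500) + 1408 = (10 + (½)*16 + 40)*(-500) + 1408 = (10 + 8 + 40)*(-500) + 1408 = 58*(-500) + 1408 = -29000 + 1408 = -27592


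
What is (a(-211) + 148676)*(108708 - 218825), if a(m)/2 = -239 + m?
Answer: -16272649792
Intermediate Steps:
a(m) = -478 + 2*m (a(m) = 2*(-239 + m) = -478 + 2*m)
(a(-211) + 148676)*(108708 - 218825) = ((-478 + 2*(-211)) + 148676)*(108708 - 218825) = ((-478 - 422) + 148676)*(-110117) = (-900 + 148676)*(-110117) = 147776*(-110117) = -16272649792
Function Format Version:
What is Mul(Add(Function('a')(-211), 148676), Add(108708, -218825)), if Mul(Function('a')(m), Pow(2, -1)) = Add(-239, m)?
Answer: -16272649792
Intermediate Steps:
Function('a')(m) = Add(-478, Mul(2, m)) (Function('a')(m) = Mul(2, Add(-239, m)) = Add(-478, Mul(2, m)))
Mul(Add(Function('a')(-211), 148676), Add(108708, -218825)) = Mul(Add(Add(-478, Mul(2, -211)), 148676), Add(108708, -218825)) = Mul(Add(Add(-478, -422), 148676), -110117) = Mul(Add(-900, 148676), -110117) = Mul(147776, -110117) = -16272649792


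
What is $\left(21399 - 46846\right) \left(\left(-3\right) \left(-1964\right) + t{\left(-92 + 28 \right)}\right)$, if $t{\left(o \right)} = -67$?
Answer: $-148228775$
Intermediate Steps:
$\left(21399 - 46846\right) \left(\left(-3\right) \left(-1964\right) + t{\left(-92 + 28 \right)}\right) = \left(21399 - 46846\right) \left(\left(-3\right) \left(-1964\right) - 67\right) = - 25447 \left(5892 - 67\right) = \left(-25447\right) 5825 = -148228775$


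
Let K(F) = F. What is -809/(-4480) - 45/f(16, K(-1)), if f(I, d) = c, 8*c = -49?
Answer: 236063/31360 ≈ 7.5275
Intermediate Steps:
c = -49/8 (c = (⅛)*(-49) = -49/8 ≈ -6.1250)
f(I, d) = -49/8
-809/(-4480) - 45/f(16, K(-1)) = -809/(-4480) - 45/(-49/8) = -809*(-1/4480) - 45*(-8/49) = 809/4480 + 360/49 = 236063/31360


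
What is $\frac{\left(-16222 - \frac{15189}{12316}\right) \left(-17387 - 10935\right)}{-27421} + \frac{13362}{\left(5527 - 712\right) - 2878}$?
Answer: $- \frac{322257390820513}{19239938198} \approx -16749.0$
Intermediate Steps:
$\frac{\left(-16222 - \frac{15189}{12316}\right) \left(-17387 - 10935\right)}{-27421} + \frac{13362}{\left(5527 - 712\right) - 2878} = \left(-16222 - \frac{15189}{12316}\right) \left(-28322\right) \left(- \frac{1}{27421}\right) + \frac{13362}{\left(5527 - 712\right) - 2878} = \left(-16222 - \frac{15189}{12316}\right) \left(-28322\right) \left(- \frac{1}{27421}\right) + \frac{13362}{4815 - 2878} = \left(- \frac{199805341}{12316}\right) \left(-28322\right) \left(- \frac{1}{27421}\right) + \frac{13362}{1937} = \frac{2829443433901}{6158} \left(- \frac{1}{27421}\right) + 13362 \cdot \frac{1}{1937} = - \frac{166437849053}{9932854} + \frac{13362}{1937} = - \frac{322257390820513}{19239938198}$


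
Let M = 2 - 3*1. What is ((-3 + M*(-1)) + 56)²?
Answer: 2916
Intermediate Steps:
M = -1 (M = 2 - 3 = -1)
((-3 + M*(-1)) + 56)² = ((-3 - 1*(-1)) + 56)² = ((-3 + 1) + 56)² = (-2 + 56)² = 54² = 2916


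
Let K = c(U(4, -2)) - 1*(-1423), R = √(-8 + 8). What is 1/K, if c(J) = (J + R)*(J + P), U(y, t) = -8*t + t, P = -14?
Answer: 1/1423 ≈ 0.00070274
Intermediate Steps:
U(y, t) = -7*t
R = 0 (R = √0 = 0)
c(J) = J*(-14 + J) (c(J) = (J + 0)*(J - 14) = J*(-14 + J))
K = 1423 (K = (-7*(-2))*(-14 - 7*(-2)) - 1*(-1423) = 14*(-14 + 14) + 1423 = 14*0 + 1423 = 0 + 1423 = 1423)
1/K = 1/1423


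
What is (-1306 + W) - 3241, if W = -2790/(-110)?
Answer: -49738/11 ≈ -4521.6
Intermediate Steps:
W = 279/11 (W = -2790*(-1/110) = 279/11 ≈ 25.364)
(-1306 + W) - 3241 = (-1306 + 279/11) - 3241 = -14087/11 - 3241 = -49738/11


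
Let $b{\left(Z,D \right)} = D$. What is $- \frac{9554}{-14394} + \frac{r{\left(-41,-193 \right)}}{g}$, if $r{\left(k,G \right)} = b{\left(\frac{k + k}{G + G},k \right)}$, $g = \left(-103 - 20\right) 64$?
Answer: $\frac{102709}{153536} \approx 0.66896$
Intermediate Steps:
$g = -7872$ ($g = \left(-123\right) 64 = -7872$)
$r{\left(k,G \right)} = k$
$- \frac{9554}{-14394} + \frac{r{\left(-41,-193 \right)}}{g} = - \frac{9554}{-14394} - \frac{41}{-7872} = \left(-9554\right) \left(- \frac{1}{14394}\right) - - \frac{1}{192} = \frac{4777}{7197} + \frac{1}{192} = \frac{102709}{153536}$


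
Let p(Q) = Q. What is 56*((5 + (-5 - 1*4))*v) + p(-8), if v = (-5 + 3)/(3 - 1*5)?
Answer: -232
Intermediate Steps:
v = 1 (v = -2/(3 - 5) = -2/(-2) = -2*(-½) = 1)
56*((5 + (-5 - 1*4))*v) + p(-8) = 56*((5 + (-5 - 1*4))*1) - 8 = 56*((5 + (-5 - 4))*1) - 8 = 56*((5 - 9)*1) - 8 = 56*(-4*1) - 8 = 56*(-4) - 8 = -224 - 8 = -232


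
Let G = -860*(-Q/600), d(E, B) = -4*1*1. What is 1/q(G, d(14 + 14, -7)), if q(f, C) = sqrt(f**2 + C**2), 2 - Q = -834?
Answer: 15*sqrt(80767069)/161534138 ≈ 0.00083453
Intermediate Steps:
Q = 836 (Q = 2 - 1*(-834) = 2 + 834 = 836)
d(E, B) = -4 (d(E, B) = -4*1 = -4)
G = 17974/15 (G = -860/((-600/836)) = -860/((-600*1/836)) = -860/(-150/209) = -860*(-209/150) = 17974/15 ≈ 1198.3)
q(f, C) = sqrt(C**2 + f**2)
1/q(G, d(14 + 14, -7)) = 1/(sqrt((-4)**2 + (17974/15)**2)) = 1/(sqrt(16 + 323064676/225)) = 1/(sqrt(323068276/225)) = 1/(2*sqrt(80767069)/15) = 15*sqrt(80767069)/161534138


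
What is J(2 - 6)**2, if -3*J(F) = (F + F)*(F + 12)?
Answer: 4096/9 ≈ 455.11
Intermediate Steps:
J(F) = -2*F*(12 + F)/3 (J(F) = -(F + F)*(F + 12)/3 = -2*F*(12 + F)/3)
J(2 - 6)**2 = (-2*(2 - 6)*(12 + (2 - 6))/3)**2 = (-2/3*(-4)*(12 - 4))**2 = (-2/3*(-4)*8)**2 = (64/3)**2 = 4096/9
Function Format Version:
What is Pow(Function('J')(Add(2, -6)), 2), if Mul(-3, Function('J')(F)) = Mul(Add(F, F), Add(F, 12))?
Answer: Rational(4096, 9) ≈ 455.11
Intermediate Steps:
Function('J')(F) = Mul(Rational(-2, 3), F, Add(12, F)) (Function('J')(F) = Mul(Rational(-1, 3), Mul(Add(F, F), Add(F, 12))) = Mul(Rational(-1, 3), Mul(Mul(2, F), Add(12, F))) = Mul(Rational(-1, 3), Mul(2, F, Add(12, F))) = Mul(Rational(-2, 3), F, Add(12, F)))
Pow(Function('J')(Add(2, -6)), 2) = Pow(Mul(Rational(-2, 3), Add(2, -6), Add(12, Add(2, -6))), 2) = Pow(Mul(Rational(-2, 3), -4, Add(12, -4)), 2) = Pow(Mul(Rational(-2, 3), -4, 8), 2) = Pow(Rational(64, 3), 2) = Rational(4096, 9)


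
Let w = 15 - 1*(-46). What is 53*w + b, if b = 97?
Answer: 3330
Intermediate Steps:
w = 61 (w = 15 + 46 = 61)
53*w + b = 53*61 + 97 = 3233 + 97 = 3330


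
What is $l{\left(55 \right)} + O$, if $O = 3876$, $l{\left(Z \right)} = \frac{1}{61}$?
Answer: $\frac{236437}{61} \approx 3876.0$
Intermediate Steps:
$l{\left(Z \right)} = \frac{1}{61}$
$l{\left(55 \right)} + O = \frac{1}{61} + 3876 = \frac{236437}{61}$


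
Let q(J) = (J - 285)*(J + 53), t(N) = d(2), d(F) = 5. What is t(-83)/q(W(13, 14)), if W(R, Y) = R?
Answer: -5/17952 ≈ -0.00027852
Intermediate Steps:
t(N) = 5
q(J) = (-285 + J)*(53 + J)
t(-83)/q(W(13, 14)) = 5/(-15105 + 13**2 - 232*13) = 5/(-15105 + 169 - 3016) = 5/(-17952) = 5*(-1/17952) = -5/17952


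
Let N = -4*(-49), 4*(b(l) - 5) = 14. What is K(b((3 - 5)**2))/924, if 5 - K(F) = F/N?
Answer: 1943/362208 ≈ 0.0053643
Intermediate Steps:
b(l) = 17/2 (b(l) = 5 + (1/4)*14 = 5 + 7/2 = 17/2)
N = 196
K(F) = 5 - F/196
K(b((3 - 5)**2))/924 = (5 - 1/196*17/2)/924 = (5 - 17/392)*(1/924) = (1943/392)*(1/924) = 1943/362208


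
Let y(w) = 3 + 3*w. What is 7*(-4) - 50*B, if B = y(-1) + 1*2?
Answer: -128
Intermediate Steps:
B = 2 (B = (3 + 3*(-1)) + 1*2 = (3 - 3) + 2 = 0 + 2 = 2)
7*(-4) - 50*B = 7*(-4) - 50*2 = -28 - 100 = -128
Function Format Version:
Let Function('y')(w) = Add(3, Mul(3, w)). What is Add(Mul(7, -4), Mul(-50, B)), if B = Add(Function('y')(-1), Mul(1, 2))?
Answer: -128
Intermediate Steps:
B = 2 (B = Add(Add(3, Mul(3, -1)), Mul(1, 2)) = Add(Add(3, -3), 2) = Add(0, 2) = 2)
Add(Mul(7, -4), Mul(-50, B)) = Add(Mul(7, -4), Mul(-50, 2)) = Add(-28, -100) = -128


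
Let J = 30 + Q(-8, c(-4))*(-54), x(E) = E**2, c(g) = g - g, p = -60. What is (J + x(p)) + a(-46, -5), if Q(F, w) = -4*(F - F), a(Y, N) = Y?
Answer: 3584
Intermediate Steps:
c(g) = 0
Q(F, w) = 0 (Q(F, w) = -4*0 = 0)
J = 30 (J = 30 + 0*(-54) = 30 + 0 = 30)
(J + x(p)) + a(-46, -5) = (30 + (-60)**2) - 46 = (30 + 3600) - 46 = 3630 - 46 = 3584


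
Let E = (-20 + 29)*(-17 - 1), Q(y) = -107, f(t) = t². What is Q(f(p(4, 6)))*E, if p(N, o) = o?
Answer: 17334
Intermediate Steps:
E = -162 (E = 9*(-18) = -162)
Q(f(p(4, 6)))*E = -107*(-162) = 17334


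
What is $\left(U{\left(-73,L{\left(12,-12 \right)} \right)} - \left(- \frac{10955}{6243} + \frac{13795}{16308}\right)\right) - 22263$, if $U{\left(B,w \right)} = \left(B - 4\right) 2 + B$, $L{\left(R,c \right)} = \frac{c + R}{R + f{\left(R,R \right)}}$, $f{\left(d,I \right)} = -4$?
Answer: $- \frac{763211116535}{33936948} \approx -22489.0$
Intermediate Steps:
$L{\left(R,c \right)} = \frac{R + c}{-4 + R}$ ($L{\left(R,c \right)} = \frac{c + R}{R - 4} = \frac{R + c}{-4 + R}$)
$U{\left(B,w \right)} = -8 + 3 B$ ($U{\left(B,w \right)} = \left(B - 4\right) 2 + B = \left(-4 + B\right) 2 + B = \left(-8 + 2 B\right) + B = -8 + 3 B$)
$\left(U{\left(-73,L{\left(12,-12 \right)} \right)} - \left(- \frac{10955}{6243} + \frac{13795}{16308}\right)\right) - 22263 = \left(\left(-8 + 3 \left(-73\right)\right) - \left(- \frac{10955}{6243} + \frac{13795}{16308}\right)\right) - 22263 = \left(\left(-8 - 219\right) - - \frac{30843985}{33936948}\right) - 22263 = \left(-227 + \left(\frac{10955}{6243} - \frac{13795}{16308}\right)\right) - 22263 = \left(-227 + \frac{30843985}{33936948}\right) - 22263 = - \frac{7672843211}{33936948} - 22263 = - \frac{763211116535}{33936948}$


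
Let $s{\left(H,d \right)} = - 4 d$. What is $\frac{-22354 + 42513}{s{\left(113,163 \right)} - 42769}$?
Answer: $- \frac{20159}{43421} \approx -0.46427$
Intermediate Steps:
$\frac{-22354 + 42513}{s{\left(113,163 \right)} - 42769} = \frac{-22354 + 42513}{\left(-4\right) 163 - 42769} = \frac{20159}{-652 - 42769} = \frac{20159}{-43421} = 20159 \left(- \frac{1}{43421}\right) = - \frac{20159}{43421}$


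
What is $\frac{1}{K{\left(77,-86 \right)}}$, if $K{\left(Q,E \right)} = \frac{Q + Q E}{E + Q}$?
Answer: $\frac{9}{6545} \approx 0.0013751$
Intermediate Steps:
$K{\left(Q,E \right)} = \frac{Q + E Q}{E + Q}$
$\frac{1}{K{\left(77,-86 \right)}} = \frac{1}{77 \frac{1}{-86 + 77} \left(1 - 86\right)} = \frac{1}{77 \frac{1}{-9} \left(-85\right)} = \frac{1}{77 \left(- \frac{1}{9}\right) \left(-85\right)} = \frac{1}{\frac{6545}{9}} = \frac{9}{6545}$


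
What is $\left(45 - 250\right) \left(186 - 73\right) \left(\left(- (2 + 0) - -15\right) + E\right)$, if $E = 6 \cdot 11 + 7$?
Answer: $-1992190$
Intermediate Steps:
$E = 73$ ($E = 66 + 7 = 73$)
$\left(45 - 250\right) \left(186 - 73\right) \left(\left(- (2 + 0) - -15\right) + E\right) = \left(45 - 250\right) \left(186 - 73\right) \left(\left(- (2 + 0) - -15\right) + 73\right) = \left(-205\right) 113 \left(\left(\left(-1\right) 2 + 15\right) + 73\right) = - 23165 \left(\left(-2 + 15\right) + 73\right) = - 23165 \left(13 + 73\right) = \left(-23165\right) 86 = -1992190$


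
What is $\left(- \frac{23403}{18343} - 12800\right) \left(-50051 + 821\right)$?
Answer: $\frac{11559883521690}{18343} \approx 6.3021 \cdot 10^{8}$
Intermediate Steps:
$\left(- \frac{23403}{18343} - 12800\right) \left(-50051 + 821\right) = \left(\left(-23403\right) \frac{1}{18343} - 12800\right) \left(-49230\right) = \left(- \frac{23403}{18343} - 12800\right) \left(-49230\right) = \left(- \frac{234813803}{18343}\right) \left(-49230\right) = \frac{11559883521690}{18343}$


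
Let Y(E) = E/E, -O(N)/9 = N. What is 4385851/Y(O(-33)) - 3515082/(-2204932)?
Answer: 4835253366107/1102466 ≈ 4.3859e+6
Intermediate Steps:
O(N) = -9*N
Y(E) = 1
4385851/Y(O(-33)) - 3515082/(-2204932) = 4385851/1 - 3515082/(-2204932) = 4385851*1 - 3515082*(-1/2204932) = 4385851 + 1757541/1102466 = 4835253366107/1102466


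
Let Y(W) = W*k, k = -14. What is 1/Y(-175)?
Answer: 1/2450 ≈ 0.00040816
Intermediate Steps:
Y(W) = -14*W (Y(W) = W*(-14) = -14*W)
1/Y(-175) = 1/(-14*(-175)) = 1/2450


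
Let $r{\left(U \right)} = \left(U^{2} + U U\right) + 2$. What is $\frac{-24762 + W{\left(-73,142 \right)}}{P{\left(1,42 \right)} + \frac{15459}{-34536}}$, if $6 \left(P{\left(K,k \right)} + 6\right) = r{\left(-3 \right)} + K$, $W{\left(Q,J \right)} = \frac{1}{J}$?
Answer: $\frac{20239264468}{2409243} \approx 8400.7$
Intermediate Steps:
$r{\left(U \right)} = 2 + 2 U^{2}$ ($r{\left(U \right)} = \left(U^{2} + U^{2}\right) + 2 = 2 U^{2} + 2 = 2 + 2 U^{2}$)
$P{\left(K,k \right)} = - \frac{8}{3} + \frac{K}{6}$ ($P{\left(K,k \right)} = -6 + \frac{\left(2 + 2 \left(-3\right)^{2}\right) + K}{6} = -6 + \frac{\left(2 + 2 \cdot 9\right) + K}{6} = -6 + \frac{\left(2 + 18\right) + K}{6} = -6 + \frac{20 + K}{6} = -6 + \left(\frac{10}{3} + \frac{K}{6}\right) = - \frac{8}{3} + \frac{K}{6}$)
$\frac{-24762 + W{\left(-73,142 \right)}}{P{\left(1,42 \right)} + \frac{15459}{-34536}} = \frac{-24762 + \frac{1}{142}}{\left(- \frac{8}{3} + \frac{1}{6} \cdot 1\right) + \frac{15459}{-34536}} = \frac{-24762 + \frac{1}{142}}{\left(- \frac{8}{3} + \frac{1}{6}\right) + 15459 \left(- \frac{1}{34536}\right)} = - \frac{3516203}{142 \left(- \frac{5}{2} - \frac{5153}{11512}\right)} = - \frac{3516203}{142 \left(- \frac{33933}{11512}\right)} = \left(- \frac{3516203}{142}\right) \left(- \frac{11512}{33933}\right) = \frac{20239264468}{2409243}$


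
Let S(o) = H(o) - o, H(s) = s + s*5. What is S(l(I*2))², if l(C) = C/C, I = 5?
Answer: 25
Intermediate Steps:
H(s) = 6*s (H(s) = s + 5*s = 6*s)
l(C) = 1
S(o) = 5*o (S(o) = 6*o - o = 5*o)
S(l(I*2))² = (5*1)² = 5² = 25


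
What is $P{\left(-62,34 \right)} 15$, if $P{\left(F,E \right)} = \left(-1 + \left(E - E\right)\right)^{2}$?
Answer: $15$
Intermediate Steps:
$P{\left(F,E \right)} = 1$ ($P{\left(F,E \right)} = \left(-1 + 0\right)^{2} = \left(-1\right)^{2} = 1$)
$P{\left(-62,34 \right)} 15 = 1 \cdot 15 = 15$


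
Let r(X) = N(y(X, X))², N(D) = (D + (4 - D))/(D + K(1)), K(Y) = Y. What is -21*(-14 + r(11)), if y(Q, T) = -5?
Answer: 273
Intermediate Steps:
N(D) = 4/(1 + D) (N(D) = (D + (4 - D))/(D + 1) = 4/(1 + D))
r(X) = 1 (r(X) = (4/(1 - 5))² = (4/(-4))² = (4*(-¼))² = (-1)² = 1)
-21*(-14 + r(11)) = -21*(-14 + 1) = -21*(-13) = 273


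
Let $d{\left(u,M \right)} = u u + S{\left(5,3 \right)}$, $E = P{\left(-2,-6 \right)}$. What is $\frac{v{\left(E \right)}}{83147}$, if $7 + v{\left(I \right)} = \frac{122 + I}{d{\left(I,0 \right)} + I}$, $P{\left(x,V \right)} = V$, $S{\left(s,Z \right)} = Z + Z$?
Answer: $- \frac{2}{44019} \approx -4.5435 \cdot 10^{-5}$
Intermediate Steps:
$S{\left(s,Z \right)} = 2 Z$
$E = -6$
$d{\left(u,M \right)} = 6 + u^{2}$ ($d{\left(u,M \right)} = u u + 2 \cdot 3 = u^{2} + 6 = 6 + u^{2}$)
$v{\left(I \right)} = -7 + \frac{122 + I}{6 + I + I^{2}}$ ($v{\left(I \right)} = -7 + \frac{122 + I}{\left(6 + I^{2}\right) + I} = -7 + \frac{122 + I}{6 + I + I^{2}}$)
$\frac{v{\left(E \right)}}{83147} = \frac{\frac{1}{6 - 6 + \left(-6\right)^{2}} \left(80 - 7 \left(-6\right)^{2} - -36\right)}{83147} = \frac{80 - 252 + 36}{6 - 6 + 36} \cdot \frac{1}{83147} = \frac{80 - 252 + 36}{36} \cdot \frac{1}{83147} = \frac{1}{36} \left(-136\right) \frac{1}{83147} = \left(- \frac{34}{9}\right) \frac{1}{83147} = - \frac{2}{44019}$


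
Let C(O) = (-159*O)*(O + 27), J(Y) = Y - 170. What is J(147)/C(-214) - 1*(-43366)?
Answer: 275931873515/6362862 ≈ 43366.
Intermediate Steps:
J(Y) = -170 + Y
C(O) = -159*O*(27 + O) (C(O) = (-159*O)*(27 + O) = -159*O*(27 + O))
J(147)/C(-214) - 1*(-43366) = (-170 + 147)/((-159*(-214)*(27 - 214))) - 1*(-43366) = -23/((-159*(-214)*(-187))) + 43366 = -23/(-6362862) + 43366 = -23*(-1/6362862) + 43366 = 23/6362862 + 43366 = 275931873515/6362862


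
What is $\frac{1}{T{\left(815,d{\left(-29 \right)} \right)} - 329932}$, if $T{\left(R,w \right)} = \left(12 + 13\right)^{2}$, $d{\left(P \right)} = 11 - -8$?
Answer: $- \frac{1}{329307} \approx -3.0367 \cdot 10^{-6}$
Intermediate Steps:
$d{\left(P \right)} = 19$ ($d{\left(P \right)} = 11 + 8 = 19$)
$T{\left(R,w \right)} = 625$ ($T{\left(R,w \right)} = 25^{2} = 625$)
$\frac{1}{T{\left(815,d{\left(-29 \right)} \right)} - 329932} = \frac{1}{625 - 329932} = \frac{1}{-329307} = - \frac{1}{329307}$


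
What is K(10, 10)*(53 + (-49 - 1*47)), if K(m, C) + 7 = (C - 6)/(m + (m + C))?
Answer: 4429/15 ≈ 295.27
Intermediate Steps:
K(m, C) = -7 + (-6 + C)/(C + 2*m) (K(m, C) = -7 + (C - 6)/(m + (m + C)) = -7 + (-6 + C)/(m + (C + m)) = -7 + (-6 + C)/(C + 2*m))
K(10, 10)*(53 + (-49 - 1*47)) = (2*(-3 - 7*10 - 3*10)/(10 + 2*10))*(53 + (-49 - 1*47)) = (2*(-3 - 70 - 30)/(10 + 20))*(53 + (-49 - 47)) = (2*(-103)/30)*(53 - 96) = (2*(1/30)*(-103))*(-43) = -103/15*(-43) = 4429/15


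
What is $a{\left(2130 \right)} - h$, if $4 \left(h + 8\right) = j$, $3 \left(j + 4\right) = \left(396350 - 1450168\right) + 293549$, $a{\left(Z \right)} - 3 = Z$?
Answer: $\frac{261991}{4} \approx 65498.0$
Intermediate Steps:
$a{\left(Z \right)} = 3 + Z$
$j = -253427$ ($j = -4 + \frac{\left(396350 - 1450168\right) + 293549}{3} = -4 + \frac{-1053818 + 293549}{3} = -4 + \frac{1}{3} \left(-760269\right) = -4 - 253423 = -253427$)
$h = - \frac{253459}{4}$ ($h = -8 + \frac{1}{4} \left(-253427\right) = -8 - \frac{253427}{4} = - \frac{253459}{4} \approx -63365.0$)
$a{\left(2130 \right)} - h = \left(3 + 2130\right) - - \frac{253459}{4} = 2133 + \frac{253459}{4} = \frac{261991}{4}$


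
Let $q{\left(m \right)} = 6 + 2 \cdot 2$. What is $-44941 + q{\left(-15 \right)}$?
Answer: $-44931$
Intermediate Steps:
$q{\left(m \right)} = 10$ ($q{\left(m \right)} = 6 + 4 = 10$)
$-44941 + q{\left(-15 \right)} = -44941 + 10 = -44931$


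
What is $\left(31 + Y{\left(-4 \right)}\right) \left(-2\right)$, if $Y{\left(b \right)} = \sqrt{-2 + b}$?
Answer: $-62 - 2 i \sqrt{6} \approx -62.0 - 4.899 i$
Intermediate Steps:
$\left(31 + Y{\left(-4 \right)}\right) \left(-2\right) = \left(31 + \sqrt{-2 - 4}\right) \left(-2\right) = \left(31 + \sqrt{-6}\right) \left(-2\right) = \left(31 + i \sqrt{6}\right) \left(-2\right) = -62 - 2 i \sqrt{6}$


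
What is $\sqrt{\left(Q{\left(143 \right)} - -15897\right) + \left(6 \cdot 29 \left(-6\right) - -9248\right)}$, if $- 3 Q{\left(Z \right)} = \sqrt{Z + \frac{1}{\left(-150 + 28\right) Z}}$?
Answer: $\frac{\sqrt{66019055746644 - 52338 \sqrt{43523879542}}}{52338} \approx 155.23$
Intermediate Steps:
$Q{\left(Z \right)} = - \frac{\sqrt{Z - \frac{1}{122 Z}}}{3}$ ($Q{\left(Z \right)} = - \frac{\sqrt{Z + \frac{1}{\left(-150 + 28\right) Z}}}{3} = - \frac{\sqrt{Z + \frac{1}{\left(-122\right) Z}}}{3} = - \frac{\sqrt{Z - \frac{1}{122 Z}}}{3}$)
$\sqrt{\left(Q{\left(143 \right)} - -15897\right) + \left(6 \cdot 29 \left(-6\right) - -9248\right)} = \sqrt{\left(- \frac{\sqrt{- \frac{122}{143} + 14884 \cdot 143}}{366} - -15897\right) + \left(6 \cdot 29 \left(-6\right) - -9248\right)} = \sqrt{\left(- \frac{\sqrt{\left(-122\right) \frac{1}{143} + 2128412}}{366} + 15897\right) + \left(174 \left(-6\right) + 9248\right)} = \sqrt{\left(- \frac{\sqrt{- \frac{122}{143} + 2128412}}{366} + 15897\right) + \left(-1044 + 9248\right)} = \sqrt{\left(- \frac{\sqrt{\frac{304362794}{143}}}{366} + 15897\right) + 8204} = \sqrt{\left(- \frac{\frac{1}{143} \sqrt{43523879542}}{366} + 15897\right) + 8204} = \sqrt{\left(- \frac{\sqrt{43523879542}}{52338} + 15897\right) + 8204} = \sqrt{\left(15897 - \frac{\sqrt{43523879542}}{52338}\right) + 8204} = \sqrt{24101 - \frac{\sqrt{43523879542}}{52338}}$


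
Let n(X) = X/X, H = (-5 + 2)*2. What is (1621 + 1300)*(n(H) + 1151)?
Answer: 3364992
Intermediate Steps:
H = -6 (H = -3*2 = -6)
n(X) = 1
(1621 + 1300)*(n(H) + 1151) = (1621 + 1300)*(1 + 1151) = 2921*1152 = 3364992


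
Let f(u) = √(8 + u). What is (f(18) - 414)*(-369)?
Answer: 152766 - 369*√26 ≈ 1.5088e+5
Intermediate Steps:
(f(18) - 414)*(-369) = (√(8 + 18) - 414)*(-369) = (√26 - 414)*(-369) = (-414 + √26)*(-369) = 152766 - 369*√26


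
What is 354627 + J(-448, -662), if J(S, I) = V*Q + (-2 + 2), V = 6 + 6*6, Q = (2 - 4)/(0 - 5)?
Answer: 1773219/5 ≈ 3.5464e+5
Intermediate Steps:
Q = 2/5 (Q = -2/(-5) = -2*(-1/5) = 2/5 ≈ 0.40000)
V = 42 (V = 6 + 36 = 42)
J(S, I) = 84/5 (J(S, I) = 42*(2/5) + (-2 + 2) = 84/5 + 0 = 84/5)
354627 + J(-448, -662) = 354627 + 84/5 = 1773219/5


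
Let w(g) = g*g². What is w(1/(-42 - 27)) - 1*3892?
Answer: -1278557029/328509 ≈ -3892.0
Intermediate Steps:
w(g) = g³
w(1/(-42 - 27)) - 1*3892 = (1/(-42 - 27))³ - 1*3892 = (1/(-69))³ - 3892 = (-1/69)³ - 3892 = -1/328509 - 3892 = -1278557029/328509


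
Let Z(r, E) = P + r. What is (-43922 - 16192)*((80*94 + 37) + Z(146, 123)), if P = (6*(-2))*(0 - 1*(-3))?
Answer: -460894038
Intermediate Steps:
P = -36 (P = -12*(0 + 3) = -12*3 = -36)
Z(r, E) = -36 + r
(-43922 - 16192)*((80*94 + 37) + Z(146, 123)) = (-43922 - 16192)*((80*94 + 37) + (-36 + 146)) = -60114*((7520 + 37) + 110) = -60114*(7557 + 110) = -60114*7667 = -460894038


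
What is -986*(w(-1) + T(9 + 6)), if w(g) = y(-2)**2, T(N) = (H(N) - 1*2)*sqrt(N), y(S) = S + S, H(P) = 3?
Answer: -15776 - 986*sqrt(15) ≈ -19595.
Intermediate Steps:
y(S) = 2*S
T(N) = sqrt(N) (T(N) = (3 - 1*2)*sqrt(N) = (3 - 2)*sqrt(N) = 1*sqrt(N) = sqrt(N))
w(g) = 16 (w(g) = (2*(-2))**2 = (-4)**2 = 16)
-986*(w(-1) + T(9 + 6)) = -986*(16 + sqrt(9 + 6)) = -986*(16 + sqrt(15)) = -15776 - 986*sqrt(15)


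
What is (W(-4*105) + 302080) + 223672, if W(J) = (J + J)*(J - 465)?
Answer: 1269152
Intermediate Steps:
W(J) = 2*J*(-465 + J) (W(J) = (2*J)*(-465 + J) = 2*J*(-465 + J))
(W(-4*105) + 302080) + 223672 = (2*(-4*105)*(-465 - 4*105) + 302080) + 223672 = (2*(-420)*(-465 - 420) + 302080) + 223672 = (2*(-420)*(-885) + 302080) + 223672 = (743400 + 302080) + 223672 = 1045480 + 223672 = 1269152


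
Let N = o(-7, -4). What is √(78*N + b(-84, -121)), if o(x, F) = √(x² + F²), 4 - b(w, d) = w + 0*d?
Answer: √(88 + 78*√65) ≈ 26.774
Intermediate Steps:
b(w, d) = 4 - w (b(w, d) = 4 - (w + 0*d) = 4 - (w + 0) = 4 - w)
o(x, F) = √(F² + x²)
N = √65 (N = √((-4)² + (-7)²) = √(16 + 49) = √65 ≈ 8.0623)
√(78*N + b(-84, -121)) = √(78*√65 + (4 - 1*(-84))) = √(78*√65 + (4 + 84)) = √(78*√65 + 88) = √(88 + 78*√65)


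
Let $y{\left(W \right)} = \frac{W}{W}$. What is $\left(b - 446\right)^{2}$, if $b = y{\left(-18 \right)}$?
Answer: $198025$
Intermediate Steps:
$y{\left(W \right)} = 1$
$b = 1$
$\left(b - 446\right)^{2} = \left(1 - 446\right)^{2} = \left(-445\right)^{2} = 198025$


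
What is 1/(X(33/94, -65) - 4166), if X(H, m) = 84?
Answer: -1/4082 ≈ -0.00024498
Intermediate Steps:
1/(X(33/94, -65) - 4166) = 1/(84 - 4166) = 1/(-4082) = -1/4082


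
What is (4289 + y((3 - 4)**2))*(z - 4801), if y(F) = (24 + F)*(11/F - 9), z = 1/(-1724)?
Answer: -35913577575/1724 ≈ -2.0832e+7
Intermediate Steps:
z = -1/1724 ≈ -0.00058005
y(F) = (-9 + 11/F)*(24 + F) (y(F) = (24 + F)*(-9 + 11/F) = (-9 + 11/F)*(24 + F))
(4289 + y((3 - 4)**2))*(z - 4801) = (4289 + (-205 - 9*(3 - 4)**2 + 264/((3 - 4)**2)))*(-1/1724 - 4801) = (4289 + (-205 - 9*(-1)**2 + 264/((-1)**2)))*(-8276925/1724) = (4289 + (-205 - 9*1 + 264/1))*(-8276925/1724) = (4289 + (-205 - 9 + 264*1))*(-8276925/1724) = (4289 + (-205 - 9 + 264))*(-8276925/1724) = (4289 + 50)*(-8276925/1724) = 4339*(-8276925/1724) = -35913577575/1724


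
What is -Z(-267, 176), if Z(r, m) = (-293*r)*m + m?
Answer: -13768832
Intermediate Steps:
Z(r, m) = m - 293*m*r (Z(r, m) = -293*m*r + m = m - 293*m*r)
-Z(-267, 176) = -176*(1 - 293*(-267)) = -176*(1 + 78231) = -176*78232 = -1*13768832 = -13768832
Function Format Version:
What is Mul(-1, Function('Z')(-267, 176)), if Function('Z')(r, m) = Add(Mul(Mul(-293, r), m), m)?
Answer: -13768832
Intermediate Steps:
Function('Z')(r, m) = Add(m, Mul(-293, m, r)) (Function('Z')(r, m) = Add(Mul(-293, m, r), m) = Add(m, Mul(-293, m, r)))
Mul(-1, Function('Z')(-267, 176)) = Mul(-1, Mul(176, Add(1, Mul(-293, -267)))) = Mul(-1, Mul(176, Add(1, 78231))) = Mul(-1, Mul(176, 78232)) = Mul(-1, 13768832) = -13768832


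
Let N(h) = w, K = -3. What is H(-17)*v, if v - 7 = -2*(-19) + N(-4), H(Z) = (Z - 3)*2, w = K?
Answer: -1680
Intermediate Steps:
w = -3
N(h) = -3
H(Z) = -6 + 2*Z (H(Z) = (-3 + Z)*2 = -6 + 2*Z)
v = 42 (v = 7 + (-2*(-19) - 3) = 7 + (38 - 3) = 7 + 35 = 42)
H(-17)*v = (-6 + 2*(-17))*42 = (-6 - 34)*42 = -40*42 = -1680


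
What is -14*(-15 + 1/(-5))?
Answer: 1064/5 ≈ 212.80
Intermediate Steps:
-14*(-15 + 1/(-5)) = -14*(-15 - 1/5) = -14*(-76/5) = 1064/5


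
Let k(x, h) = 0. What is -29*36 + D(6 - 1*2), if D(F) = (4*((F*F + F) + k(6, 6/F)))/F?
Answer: -1024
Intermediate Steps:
D(F) = (4*F + 4*F²)/F (D(F) = (4*((F*F + F) + 0))/F = (4*((F² + F) + 0))/F = (4*((F + F²) + 0))/F = (4*(F + F²))/F = (4*F + 4*F²)/F)
-29*36 + D(6 - 1*2) = -29*36 + (4 + 4*(6 - 1*2)) = -1044 + (4 + 4*(6 - 2)) = -1044 + (4 + 4*4) = -1044 + (4 + 16) = -1044 + 20 = -1024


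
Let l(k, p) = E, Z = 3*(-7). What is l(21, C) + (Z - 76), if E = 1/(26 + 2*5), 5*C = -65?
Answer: -3491/36 ≈ -96.972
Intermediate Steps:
Z = -21
C = -13 (C = (1/5)*(-65) = -13)
E = 1/36 (E = 1/(26 + 10) = 1/36 ≈ 0.027778)
l(k, p) = 1/36
l(21, C) + (Z - 76) = 1/36 + (-21 - 76) = 1/36 - 97 = -3491/36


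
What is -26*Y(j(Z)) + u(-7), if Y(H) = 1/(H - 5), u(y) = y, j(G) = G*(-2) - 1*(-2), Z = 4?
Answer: -51/11 ≈ -4.6364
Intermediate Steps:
j(G) = 2 - 2*G (j(G) = -2*G + 2 = 2 - 2*G)
Y(H) = 1/(-5 + H)
-26*Y(j(Z)) + u(-7) = -26/(-5 + (2 - 2*4)) - 7 = -26/(-5 + (2 - 8)) - 7 = -26/(-5 - 6) - 7 = -26/(-11) - 7 = -26*(-1/11) - 7 = 26/11 - 7 = -51/11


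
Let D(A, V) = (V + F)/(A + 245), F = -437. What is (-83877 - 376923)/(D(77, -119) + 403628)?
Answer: -7418880/6498383 ≈ -1.1416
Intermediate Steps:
D(A, V) = (-437 + V)/(245 + A) (D(A, V) = (V - 437)/(A + 245) = (-437 + V)/(245 + A))
(-83877 - 376923)/(D(77, -119) + 403628) = (-83877 - 376923)/((-437 - 119)/(245 + 77) + 403628) = -460800/(-556/322 + 403628) = -460800/((1/322)*(-556) + 403628) = -460800/(-278/161 + 403628) = -460800/64983830/161 = -460800*161/64983830 = -7418880/6498383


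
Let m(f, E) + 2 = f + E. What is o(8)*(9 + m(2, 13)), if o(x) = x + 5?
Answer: 286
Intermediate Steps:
o(x) = 5 + x
m(f, E) = -2 + E + f (m(f, E) = -2 + (f + E) = -2 + (E + f) = -2 + E + f)
o(8)*(9 + m(2, 13)) = (5 + 8)*(9 + (-2 + 13 + 2)) = 13*(9 + 13) = 13*22 = 286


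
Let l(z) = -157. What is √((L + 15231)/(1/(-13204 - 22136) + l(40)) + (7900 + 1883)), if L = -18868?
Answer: √301878216004490043/5548381 ≈ 99.026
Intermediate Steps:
√((L + 15231)/(1/(-13204 - 22136) + l(40)) + (7900 + 1883)) = √((-18868 + 15231)/(1/(-13204 - 22136) - 157) + (7900 + 1883)) = √(-3637/(1/(-35340) - 157) + 9783) = √(-3637/(-1/35340 - 157) + 9783) = √(-3637/(-5548381/35340) + 9783) = √(-3637*(-35340/5548381) + 9783) = √(128531580/5548381 + 9783) = √(54408342903/5548381) = √301878216004490043/5548381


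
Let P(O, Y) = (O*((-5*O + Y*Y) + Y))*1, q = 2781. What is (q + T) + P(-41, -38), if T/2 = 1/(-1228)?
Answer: -38847781/614 ≈ -63270.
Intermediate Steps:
P(O, Y) = O*(Y + Y**2 - 5*O) (P(O, Y) = (O*((-5*O + Y**2) + Y))*1 = (O*((Y**2 - 5*O) + Y))*1 = (O*(Y + Y**2 - 5*O))*1 = O*(Y + Y**2 - 5*O))
T = -1/614 (T = 2/(-1228) = 2*(-1/1228) = -1/614 ≈ -0.0016287)
(q + T) + P(-41, -38) = (2781 - 1/614) - 41*(-38 + (-38)**2 - 5*(-41)) = 1707533/614 - 41*(-38 + 1444 + 205) = 1707533/614 - 41*1611 = 1707533/614 - 66051 = -38847781/614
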